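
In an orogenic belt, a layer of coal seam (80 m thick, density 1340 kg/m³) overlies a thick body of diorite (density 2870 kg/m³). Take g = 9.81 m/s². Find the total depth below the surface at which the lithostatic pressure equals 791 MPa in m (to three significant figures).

28100 m

Pressure at base of upper layers: 1340×9.81×80 = 1.052×10^6 Pa = 1.052 MPa
Remaining pressure to be supplied by diorite: 7.910×10^8 − 1.052×10^6 = 7.899×10^8 Pa
Additional depth in diorite = 7.899×10^8 Pa / (2870 kg/m³ × 9.81 m/s²) = 28057 m
Total depth = 80 m + 28057 m = 28137 m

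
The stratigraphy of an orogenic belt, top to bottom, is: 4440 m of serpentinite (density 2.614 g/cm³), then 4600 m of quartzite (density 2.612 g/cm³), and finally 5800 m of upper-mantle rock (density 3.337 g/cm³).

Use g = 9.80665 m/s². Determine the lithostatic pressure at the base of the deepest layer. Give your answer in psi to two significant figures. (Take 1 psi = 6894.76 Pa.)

61000 psi

serpentinite: 2614 kg/m³ × 9.80665 m/s² × 4440 m = 1.138×10^8 Pa = 16508 psi
quartzite: 2612 kg/m³ × 9.80665 m/s² × 4600 m = 1.178×10^8 Pa = 17090 psi
upper-mantle rock: 3337 kg/m³ × 9.80665 m/s² × 5800 m = 1.898×10^8 Pa = 27529 psi
Total = 16508 + 17090 + 27529 = 61126 psi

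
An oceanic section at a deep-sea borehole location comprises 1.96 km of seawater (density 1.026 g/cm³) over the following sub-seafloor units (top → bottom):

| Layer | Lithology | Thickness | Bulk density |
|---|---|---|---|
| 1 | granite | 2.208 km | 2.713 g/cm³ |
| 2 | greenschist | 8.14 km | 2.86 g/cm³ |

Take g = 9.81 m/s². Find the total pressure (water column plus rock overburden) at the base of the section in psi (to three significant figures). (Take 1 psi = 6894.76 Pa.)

seawater: 1026 kg/m³ × 9.81 m/s² × 1960 m = 1.973×10^7 Pa = 2861 psi
granite: 2713 kg/m³ × 9.81 m/s² × 2208 m = 5.876×10^7 Pa = 8523 psi
greenschist: 2860 kg/m³ × 9.81 m/s² × 8140 m = 2.284×10^8 Pa = 33124 psi
Total = 2861 + 8523 + 33124 = 44508 psi

44500 psi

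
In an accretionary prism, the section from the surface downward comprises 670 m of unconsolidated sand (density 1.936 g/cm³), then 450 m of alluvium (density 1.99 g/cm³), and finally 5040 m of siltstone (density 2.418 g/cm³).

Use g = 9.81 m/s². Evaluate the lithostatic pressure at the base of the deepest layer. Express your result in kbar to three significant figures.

1.41 kbar

unconsolidated sand: 1936 kg/m³ × 9.81 m/s² × 670 m = 1.272×10^7 Pa = 0.1272 kbar
alluvium: 1990 kg/m³ × 9.81 m/s² × 450 m = 8.785×10^6 Pa = 0.08785 kbar
siltstone: 2418 kg/m³ × 9.81 m/s² × 5040 m = 1.196×10^8 Pa = 1.196 kbar
Total = 0.1272 + 0.08785 + 1.196 = 1.4106 kbar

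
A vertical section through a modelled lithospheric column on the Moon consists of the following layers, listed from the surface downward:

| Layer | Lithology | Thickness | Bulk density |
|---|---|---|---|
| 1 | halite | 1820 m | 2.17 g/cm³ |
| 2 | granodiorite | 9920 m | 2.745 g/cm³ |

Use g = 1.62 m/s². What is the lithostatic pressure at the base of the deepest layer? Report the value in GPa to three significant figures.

0.0505 GPa

halite: 2170 kg/m³ × 1.62 m/s² × 1820 m = 6.398×10^6 Pa = 6.398×10^-3 GPa
granodiorite: 2745 kg/m³ × 1.62 m/s² × 9920 m = 4.411×10^7 Pa = 0.04411 GPa
Total = 6.398×10^-3 + 0.04411 = 0.050511 GPa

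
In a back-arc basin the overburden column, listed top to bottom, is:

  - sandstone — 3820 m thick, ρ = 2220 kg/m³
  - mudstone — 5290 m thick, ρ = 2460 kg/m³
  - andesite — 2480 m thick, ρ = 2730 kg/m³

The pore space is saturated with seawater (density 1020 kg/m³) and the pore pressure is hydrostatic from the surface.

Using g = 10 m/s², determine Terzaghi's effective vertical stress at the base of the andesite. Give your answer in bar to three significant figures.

Overburden (lithostatic) stress σ_v:
sandstone: 2220 kg/m³ × 10 m/s² × 3820 m = 8.480×10^7 Pa = 84.80 MPa
mudstone: 2460 kg/m³ × 10 m/s² × 5290 m = 1.301×10^8 Pa = 130.1 MPa
andesite: 2730 kg/m³ × 10 m/s² × 2480 m = 6.770×10^7 Pa = 67.70 MPa
Total = 84.80 + 130.1 + 67.70 = 282.64 MPa
Pore pressure P_p = 1020 kg/m³ × 10 m/s² × 11590 m = 1.182×10^8 Pa = 118.2 MPa
Effective stress σ' = σ_v − P_p = 282.6 − 118.2 = 164.42 MPa = 1644.2 bar

1640 bar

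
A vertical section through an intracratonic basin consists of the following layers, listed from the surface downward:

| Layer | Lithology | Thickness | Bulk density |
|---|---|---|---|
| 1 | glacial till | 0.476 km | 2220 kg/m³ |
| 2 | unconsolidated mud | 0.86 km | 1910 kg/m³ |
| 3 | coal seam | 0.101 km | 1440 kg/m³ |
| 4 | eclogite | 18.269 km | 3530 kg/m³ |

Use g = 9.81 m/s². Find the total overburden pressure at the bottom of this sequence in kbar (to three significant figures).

6.61 kbar

glacial till: 2220 kg/m³ × 9.81 m/s² × 476 m = 1.037×10^7 Pa = 0.1037 kbar
unconsolidated mud: 1910 kg/m³ × 9.81 m/s² × 860 m = 1.611×10^7 Pa = 0.1611 kbar
coal seam: 1440 kg/m³ × 9.81 m/s² × 101 m = 1.427×10^6 Pa = 0.01427 kbar
eclogite: 3530 kg/m³ × 9.81 m/s² × 18269 m = 6.326×10^8 Pa = 6.326 kbar
Total = 0.1037 + 0.1611 + 0.01427 + 6.326 = 6.6055 kbar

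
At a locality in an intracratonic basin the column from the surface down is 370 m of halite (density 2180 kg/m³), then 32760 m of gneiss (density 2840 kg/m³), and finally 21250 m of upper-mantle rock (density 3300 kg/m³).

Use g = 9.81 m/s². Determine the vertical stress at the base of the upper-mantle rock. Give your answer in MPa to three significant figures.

halite: 2180 kg/m³ × 9.81 m/s² × 370 m = 7.913×10^6 Pa = 7.913 MPa
gneiss: 2840 kg/m³ × 9.81 m/s² × 32760 m = 9.127×10^8 Pa = 912.7 MPa
upper-mantle rock: 3300 kg/m³ × 9.81 m/s² × 21250 m = 6.879×10^8 Pa = 687.9 MPa
Total = 7.913 + 912.7 + 687.9 = 1608.5 MPa

1610 MPa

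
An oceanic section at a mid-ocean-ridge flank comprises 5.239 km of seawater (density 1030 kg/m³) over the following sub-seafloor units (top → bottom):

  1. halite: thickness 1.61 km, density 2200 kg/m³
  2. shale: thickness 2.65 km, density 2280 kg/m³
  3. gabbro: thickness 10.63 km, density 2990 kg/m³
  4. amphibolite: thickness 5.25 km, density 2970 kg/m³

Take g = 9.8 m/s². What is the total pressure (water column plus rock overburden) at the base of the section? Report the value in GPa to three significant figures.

0.611 GPa

seawater: 1030 kg/m³ × 9.8 m/s² × 5239 m = 5.288×10^7 Pa = 0.05288 GPa
halite: 2200 kg/m³ × 9.8 m/s² × 1610 m = 3.471×10^7 Pa = 0.03471 GPa
shale: 2280 kg/m³ × 9.8 m/s² × 2650 m = 5.921×10^7 Pa = 0.05921 GPa
gabbro: 2990 kg/m³ × 9.8 m/s² × 10630 m = 3.115×10^8 Pa = 0.3115 GPa
amphibolite: 2970 kg/m³ × 9.8 m/s² × 5250 m = 1.528×10^8 Pa = 0.1528 GPa
Total = 0.05288 + 0.03471 + 0.05921 + 0.3115 + 0.1528 = 0.61109 GPa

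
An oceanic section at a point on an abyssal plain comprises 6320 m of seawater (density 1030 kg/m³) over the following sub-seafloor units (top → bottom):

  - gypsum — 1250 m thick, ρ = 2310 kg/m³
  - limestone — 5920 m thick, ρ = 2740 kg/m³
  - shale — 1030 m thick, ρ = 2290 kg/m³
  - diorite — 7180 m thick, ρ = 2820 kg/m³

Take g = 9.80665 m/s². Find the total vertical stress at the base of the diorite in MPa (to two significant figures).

seawater: 1030 kg/m³ × 9.80665 m/s² × 6320 m = 6.384×10^7 Pa = 63.84 MPa
gypsum: 2310 kg/m³ × 9.80665 m/s² × 1250 m = 2.832×10^7 Pa = 28.32 MPa
limestone: 2740 kg/m³ × 9.80665 m/s² × 5920 m = 1.591×10^8 Pa = 159.1 MPa
shale: 2290 kg/m³ × 9.80665 m/s² × 1030 m = 2.313×10^7 Pa = 23.13 MPa
diorite: 2820 kg/m³ × 9.80665 m/s² × 7180 m = 1.986×10^8 Pa = 198.6 MPa
Total = 63.84 + 28.32 + 159.1 + 23.13 + 198.6 = 472.92 MPa

470 MPa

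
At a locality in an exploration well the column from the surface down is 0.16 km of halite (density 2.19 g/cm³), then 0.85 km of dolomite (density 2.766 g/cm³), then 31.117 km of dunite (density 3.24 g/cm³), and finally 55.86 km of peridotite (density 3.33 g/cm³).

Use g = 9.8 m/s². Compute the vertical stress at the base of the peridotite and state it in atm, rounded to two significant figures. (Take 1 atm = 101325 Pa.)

halite: 2190 kg/m³ × 9.8 m/s² × 160 m = 3.434×10^6 Pa = 33.89 atm
dolomite: 2766 kg/m³ × 9.8 m/s² × 850 m = 2.304×10^7 Pa = 227.4 atm
dunite: 3240 kg/m³ × 9.8 m/s² × 31117 m = 9.880×10^8 Pa = 9751 atm
peridotite: 3330 kg/m³ × 9.8 m/s² × 55860 m = 1.823×10^9 Pa = 17991 atm
Total = 33.89 + 227.4 + 9751 + 17991 = 28003 atm

28000 atm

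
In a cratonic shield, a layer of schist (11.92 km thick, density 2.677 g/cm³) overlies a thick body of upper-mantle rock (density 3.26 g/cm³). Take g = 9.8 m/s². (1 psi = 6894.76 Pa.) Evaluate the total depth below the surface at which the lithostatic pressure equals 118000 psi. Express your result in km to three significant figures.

27.6 km

Pressure at base of upper layers: 2677×9.8×11920 = 3.127×10^8 Pa = 45356 psi
Remaining pressure to be supplied by upper-mantle rock: 8.136×10^8 − 3.127×10^8 = 5.009×10^8 Pa
Additional depth in upper-mantle rock = 5.009×10^8 Pa / (3260 kg/m³ × 9.8 m/s²) = 15678 m
Total depth = 11920 m + 15678 m = 27598 m
= 27.598 km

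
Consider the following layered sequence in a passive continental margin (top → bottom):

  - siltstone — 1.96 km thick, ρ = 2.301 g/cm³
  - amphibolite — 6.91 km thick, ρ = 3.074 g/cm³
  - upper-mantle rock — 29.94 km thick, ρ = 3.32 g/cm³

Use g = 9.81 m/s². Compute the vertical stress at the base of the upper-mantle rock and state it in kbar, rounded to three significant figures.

12.3 kbar

siltstone: 2301 kg/m³ × 9.81 m/s² × 1960 m = 4.424×10^7 Pa = 0.4424 kbar
amphibolite: 3074 kg/m³ × 9.81 m/s² × 6910 m = 2.084×10^8 Pa = 2.084 kbar
upper-mantle rock: 3320 kg/m³ × 9.81 m/s² × 29940 m = 9.751×10^8 Pa = 9.751 kbar
Total = 0.4424 + 2.084 + 9.751 = 12.277 kbar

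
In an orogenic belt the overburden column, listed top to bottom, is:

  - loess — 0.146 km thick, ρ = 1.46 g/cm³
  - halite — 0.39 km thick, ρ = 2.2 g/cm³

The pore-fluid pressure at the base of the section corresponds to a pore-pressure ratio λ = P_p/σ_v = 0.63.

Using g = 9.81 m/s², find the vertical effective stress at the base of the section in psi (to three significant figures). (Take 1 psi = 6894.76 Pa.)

564 psi

Overburden (lithostatic) stress σ_v:
loess: 1460 kg/m³ × 9.81 m/s² × 146 m = 2.091×10^6 Pa = 2.091 MPa
halite: 2200 kg/m³ × 9.81 m/s² × 390 m = 8.417×10^6 Pa = 8.417 MPa
Total = 2.091 + 8.417 = 10.508 MPa
Pore pressure P_p = λ·σ_v = 0.63 × 10.51 MPa = 6.620 MPa
Effective stress σ' = σ_v − P_p = 10.51 − 6.620 = 3.8880 MPa = 563.91 psi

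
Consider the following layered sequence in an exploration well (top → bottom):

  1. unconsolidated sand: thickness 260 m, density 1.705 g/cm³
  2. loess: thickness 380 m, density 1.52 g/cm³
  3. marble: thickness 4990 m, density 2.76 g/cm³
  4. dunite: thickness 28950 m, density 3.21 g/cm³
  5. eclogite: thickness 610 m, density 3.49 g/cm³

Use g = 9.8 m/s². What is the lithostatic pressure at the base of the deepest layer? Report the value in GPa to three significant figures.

1.08 GPa

unconsolidated sand: 1705 kg/m³ × 9.8 m/s² × 260 m = 4.344×10^6 Pa = 4.344×10^-3 GPa
loess: 1520 kg/m³ × 9.8 m/s² × 380 m = 5.660×10^6 Pa = 5.660×10^-3 GPa
marble: 2760 kg/m³ × 9.8 m/s² × 4990 m = 1.350×10^8 Pa = 0.1350 GPa
dunite: 3210 kg/m³ × 9.8 m/s² × 28950 m = 9.107×10^8 Pa = 0.9107 GPa
eclogite: 3490 kg/m³ × 9.8 m/s² × 610 m = 2.086×10^7 Pa = 0.02086 GPa
Total = 4.344×10^-3 + 5.660×10^-3 + 0.1350 + 0.9107 + 0.02086 = 1.0765 GPa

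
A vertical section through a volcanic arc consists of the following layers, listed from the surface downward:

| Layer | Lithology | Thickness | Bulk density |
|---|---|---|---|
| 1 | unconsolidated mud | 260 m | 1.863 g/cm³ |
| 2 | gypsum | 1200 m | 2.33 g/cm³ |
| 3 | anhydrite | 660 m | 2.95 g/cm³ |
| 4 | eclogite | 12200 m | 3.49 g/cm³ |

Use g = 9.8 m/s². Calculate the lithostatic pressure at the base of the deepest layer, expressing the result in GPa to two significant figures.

unconsolidated mud: 1863 kg/m³ × 9.8 m/s² × 260 m = 4.747×10^6 Pa = 4.747×10^-3 GPa
gypsum: 2330 kg/m³ × 9.8 m/s² × 1200 m = 2.740×10^7 Pa = 0.02740 GPa
anhydrite: 2950 kg/m³ × 9.8 m/s² × 660 m = 1.908×10^7 Pa = 0.01908 GPa
eclogite: 3490 kg/m³ × 9.8 m/s² × 12200 m = 4.173×10^8 Pa = 0.4173 GPa
Total = 4.747×10^-3 + 0.02740 + 0.01908 + 0.4173 = 0.46849 GPa

0.47 GPa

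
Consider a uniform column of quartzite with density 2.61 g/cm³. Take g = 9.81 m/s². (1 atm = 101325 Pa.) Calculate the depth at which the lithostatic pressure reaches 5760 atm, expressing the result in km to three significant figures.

h = P/(ρg) = 5760 atm / (2610 kg/m³ × 9.81 m/s²) = 5.836×10^8 Pa / 25604 Pa/m = 22794 m
= 22.794 km

22.8 km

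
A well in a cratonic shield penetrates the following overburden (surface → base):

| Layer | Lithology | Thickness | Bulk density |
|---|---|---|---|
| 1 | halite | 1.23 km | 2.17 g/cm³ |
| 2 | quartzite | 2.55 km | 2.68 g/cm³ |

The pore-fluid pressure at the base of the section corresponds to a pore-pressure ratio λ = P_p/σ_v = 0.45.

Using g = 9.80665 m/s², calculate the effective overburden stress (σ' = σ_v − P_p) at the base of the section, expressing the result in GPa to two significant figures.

Overburden (lithostatic) stress σ_v:
halite: 2170 kg/m³ × 9.80665 m/s² × 1230 m = 2.617×10^7 Pa = 26.17 MPa
quartzite: 2680 kg/m³ × 9.80665 m/s² × 2550 m = 6.702×10^7 Pa = 67.02 MPa
Total = 26.17 + 67.02 = 93.194 MPa
Pore pressure P_p = λ·σ_v = 0.45 × 93.19 MPa = 41.94 MPa
Effective stress σ' = σ_v − P_p = 93.19 − 41.94 = 51.256 MPa = 0.051256 GPa

0.051 GPa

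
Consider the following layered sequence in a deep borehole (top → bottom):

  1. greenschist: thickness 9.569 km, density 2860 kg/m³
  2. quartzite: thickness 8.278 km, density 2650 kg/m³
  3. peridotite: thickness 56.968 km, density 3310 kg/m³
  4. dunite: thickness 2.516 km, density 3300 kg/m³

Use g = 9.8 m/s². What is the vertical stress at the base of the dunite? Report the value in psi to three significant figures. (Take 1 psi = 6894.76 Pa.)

greenschist: 2860 kg/m³ × 9.8 m/s² × 9569 m = 2.682×10^8 Pa = 38899 psi
quartzite: 2650 kg/m³ × 9.8 m/s² × 8278 m = 2.150×10^8 Pa = 31180 psi
peridotite: 3310 kg/m³ × 9.8 m/s² × 56968 m = 1.848×10^9 Pa = 2.680×10^5 psi
dunite: 3300 kg/m³ × 9.8 m/s² × 2516 m = 8.137×10^7 Pa = 11801 psi
Total = 38899 + 31180 + 2.680×10^5 + 11801 = 3.4990×10^5 psi

350000 psi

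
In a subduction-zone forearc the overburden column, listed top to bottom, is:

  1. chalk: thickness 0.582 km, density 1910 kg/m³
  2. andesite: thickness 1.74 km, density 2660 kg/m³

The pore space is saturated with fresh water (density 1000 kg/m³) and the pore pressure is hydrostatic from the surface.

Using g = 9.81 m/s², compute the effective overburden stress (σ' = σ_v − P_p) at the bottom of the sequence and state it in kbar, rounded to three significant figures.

0.335 kbar

Overburden (lithostatic) stress σ_v:
chalk: 1910 kg/m³ × 9.81 m/s² × 582 m = 1.090×10^7 Pa = 10.90 MPa
andesite: 2660 kg/m³ × 9.81 m/s² × 1740 m = 4.540×10^7 Pa = 45.40 MPa
Total = 10.90 + 45.40 = 56.310 MPa
Pore pressure P_p = 1000 kg/m³ × 9.81 m/s² × 2322 m = 2.278×10^7 Pa = 22.78 MPa
Effective stress σ' = σ_v − P_p = 56.31 − 22.78 = 33.531 MPa = 0.33531 kbar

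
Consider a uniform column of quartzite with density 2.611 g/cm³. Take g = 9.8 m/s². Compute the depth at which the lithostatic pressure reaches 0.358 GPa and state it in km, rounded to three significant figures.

h = P/(ρg) = 0.358 GPa / (2611 kg/m³ × 9.8 m/s²) = 3.580×10^8 Pa / 25588 Pa/m = 13991 m
= 13.991 km

14.0 km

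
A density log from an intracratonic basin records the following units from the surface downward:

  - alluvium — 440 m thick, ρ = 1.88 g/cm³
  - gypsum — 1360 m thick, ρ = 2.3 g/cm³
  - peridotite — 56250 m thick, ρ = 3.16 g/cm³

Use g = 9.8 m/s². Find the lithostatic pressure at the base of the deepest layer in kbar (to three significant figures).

17.8 kbar

alluvium: 1880 kg/m³ × 9.8 m/s² × 440 m = 8.107×10^6 Pa = 0.08107 kbar
gypsum: 2300 kg/m³ × 9.8 m/s² × 1360 m = 3.065×10^7 Pa = 0.3065 kbar
peridotite: 3160 kg/m³ × 9.8 m/s² × 56250 m = 1.742×10^9 Pa = 17.42 kbar
Total = 0.08107 + 0.3065 + 17.42 = 17.807 kbar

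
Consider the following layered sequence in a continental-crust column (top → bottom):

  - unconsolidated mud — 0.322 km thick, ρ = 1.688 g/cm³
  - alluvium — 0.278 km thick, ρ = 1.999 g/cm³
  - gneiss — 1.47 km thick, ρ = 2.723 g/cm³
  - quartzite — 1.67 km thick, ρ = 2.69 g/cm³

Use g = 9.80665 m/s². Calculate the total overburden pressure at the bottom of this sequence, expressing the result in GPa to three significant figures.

0.0941 GPa

unconsolidated mud: 1688 kg/m³ × 9.80665 m/s² × 322 m = 5.330×10^6 Pa = 5.330×10^-3 GPa
alluvium: 1999 kg/m³ × 9.80665 m/s² × 278 m = 5.450×10^6 Pa = 5.450×10^-3 GPa
gneiss: 2723 kg/m³ × 9.80665 m/s² × 1470 m = 3.925×10^7 Pa = 0.03925 GPa
quartzite: 2690 kg/m³ × 9.80665 m/s² × 1670 m = 4.405×10^7 Pa = 0.04405 GPa
Total = 5.330×10^-3 + 5.450×10^-3 + 0.03925 + 0.04405 = 0.094089 GPa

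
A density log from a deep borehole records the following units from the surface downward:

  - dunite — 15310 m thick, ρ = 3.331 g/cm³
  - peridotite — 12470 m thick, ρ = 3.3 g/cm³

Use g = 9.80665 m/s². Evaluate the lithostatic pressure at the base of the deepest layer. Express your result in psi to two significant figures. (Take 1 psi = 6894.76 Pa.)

130000 psi

dunite: 3331 kg/m³ × 9.80665 m/s² × 15310 m = 5.001×10^8 Pa = 72536 psi
peridotite: 3300 kg/m³ × 9.80665 m/s² × 12470 m = 4.036×10^8 Pa = 58530 psi
Total = 72536 + 58530 = 1.3107×10^5 psi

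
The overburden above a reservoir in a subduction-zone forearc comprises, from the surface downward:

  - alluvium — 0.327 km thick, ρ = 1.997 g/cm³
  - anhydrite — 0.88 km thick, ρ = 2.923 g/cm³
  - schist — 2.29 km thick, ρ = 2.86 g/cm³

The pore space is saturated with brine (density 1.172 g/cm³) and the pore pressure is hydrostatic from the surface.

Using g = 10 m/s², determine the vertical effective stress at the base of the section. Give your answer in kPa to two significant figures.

Overburden (lithostatic) stress σ_v:
alluvium: 1997 kg/m³ × 10 m/s² × 327 m = 6.530×10^6 Pa = 6.530 MPa
anhydrite: 2923 kg/m³ × 10 m/s² × 880 m = 2.572×10^7 Pa = 25.72 MPa
schist: 2860 kg/m³ × 10 m/s² × 2290 m = 6.549×10^7 Pa = 65.49 MPa
Total = 6.530 + 25.72 + 65.49 = 97.747 MPa
Pore pressure P_p = 1172 kg/m³ × 10 m/s² × 3497 m = 4.098×10^7 Pa = 40.98 MPa
Effective stress σ' = σ_v − P_p = 97.75 − 40.98 = 56.762 MPa = 56762 kPa

57000 kPa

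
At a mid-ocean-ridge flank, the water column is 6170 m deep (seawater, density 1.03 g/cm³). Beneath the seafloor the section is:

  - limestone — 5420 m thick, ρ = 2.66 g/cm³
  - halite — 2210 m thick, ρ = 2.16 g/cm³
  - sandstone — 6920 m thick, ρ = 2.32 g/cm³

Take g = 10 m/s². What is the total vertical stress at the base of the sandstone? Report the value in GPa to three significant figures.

seawater: 1030 kg/m³ × 10 m/s² × 6170 m = 6.355×10^7 Pa = 0.06355 GPa
limestone: 2660 kg/m³ × 10 m/s² × 5420 m = 1.442×10^8 Pa = 0.1442 GPa
halite: 2160 kg/m³ × 10 m/s² × 2210 m = 4.774×10^7 Pa = 0.04774 GPa
sandstone: 2320 kg/m³ × 10 m/s² × 6920 m = 1.605×10^8 Pa = 0.1605 GPa
Total = 0.06355 + 0.1442 + 0.04774 + 0.1605 = 0.41600 GPa

0.416 GPa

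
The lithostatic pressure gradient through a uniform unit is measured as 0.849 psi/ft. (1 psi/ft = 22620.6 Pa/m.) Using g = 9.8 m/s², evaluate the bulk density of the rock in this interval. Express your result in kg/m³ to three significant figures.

ρ = (dP/dz)/g = 0.849 psi/ft / 9.8 m/s² = 19205 Pa/m / 9.8 m/s² = 1959.7 kg/m³

1960 kg/m³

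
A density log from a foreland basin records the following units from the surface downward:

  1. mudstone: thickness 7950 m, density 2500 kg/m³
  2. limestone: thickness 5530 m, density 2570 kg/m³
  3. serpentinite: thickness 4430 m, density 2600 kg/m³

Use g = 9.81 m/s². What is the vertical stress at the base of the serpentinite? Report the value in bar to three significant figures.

mudstone: 2500 kg/m³ × 9.81 m/s² × 7950 m = 1.950×10^8 Pa = 1950 bar
limestone: 2570 kg/m³ × 9.81 m/s² × 5530 m = 1.394×10^8 Pa = 1394 bar
serpentinite: 2600 kg/m³ × 9.81 m/s² × 4430 m = 1.130×10^8 Pa = 1130 bar
Total = 1950 + 1394 + 1130 = 4473.9 bar

4470 bar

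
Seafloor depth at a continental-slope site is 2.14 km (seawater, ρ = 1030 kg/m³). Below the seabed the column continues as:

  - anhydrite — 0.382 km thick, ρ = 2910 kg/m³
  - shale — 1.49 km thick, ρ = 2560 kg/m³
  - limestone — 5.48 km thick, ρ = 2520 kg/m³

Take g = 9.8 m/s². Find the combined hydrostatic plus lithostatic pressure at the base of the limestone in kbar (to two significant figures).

2.1 kbar

seawater: 1030 kg/m³ × 9.8 m/s² × 2140 m = 2.160×10^7 Pa = 0.2160 kbar
anhydrite: 2910 kg/m³ × 9.8 m/s² × 382 m = 1.089×10^7 Pa = 0.1089 kbar
shale: 2560 kg/m³ × 9.8 m/s² × 1490 m = 3.738×10^7 Pa = 0.3738 kbar
limestone: 2520 kg/m³ × 9.8 m/s² × 5480 m = 1.353×10^8 Pa = 1.353 kbar
Total = 0.2160 + 0.1089 + 0.3738 + 1.353 = 2.0521 kbar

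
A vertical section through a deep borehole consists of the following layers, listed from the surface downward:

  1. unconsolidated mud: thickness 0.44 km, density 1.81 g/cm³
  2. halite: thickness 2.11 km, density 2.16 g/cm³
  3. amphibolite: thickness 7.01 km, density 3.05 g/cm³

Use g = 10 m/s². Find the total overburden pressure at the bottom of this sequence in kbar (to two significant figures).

2.7 kbar

unconsolidated mud: 1810 kg/m³ × 10 m/s² × 440 m = 7.964×10^6 Pa = 0.07964 kbar
halite: 2160 kg/m³ × 10 m/s² × 2110 m = 4.558×10^7 Pa = 0.4558 kbar
amphibolite: 3050 kg/m³ × 10 m/s² × 7010 m = 2.138×10^8 Pa = 2.138 kbar
Total = 0.07964 + 0.4558 + 2.138 = 2.6734 kbar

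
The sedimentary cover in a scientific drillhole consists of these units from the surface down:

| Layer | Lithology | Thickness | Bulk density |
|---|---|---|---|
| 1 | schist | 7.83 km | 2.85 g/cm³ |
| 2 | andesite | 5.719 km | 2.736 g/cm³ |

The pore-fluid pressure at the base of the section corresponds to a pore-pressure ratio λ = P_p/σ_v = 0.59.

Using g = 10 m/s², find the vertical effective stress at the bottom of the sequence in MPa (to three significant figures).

156 MPa

Overburden (lithostatic) stress σ_v:
schist: 2850 kg/m³ × 10 m/s² × 7830 m = 2.232×10^8 Pa = 223.2 MPa
andesite: 2736 kg/m³ × 10 m/s² × 5719 m = 1.565×10^8 Pa = 156.5 MPa
Total = 223.2 + 156.5 = 379.63 MPa
Pore pressure P_p = λ·σ_v = 0.59 × 379.6 MPa = 224.0 MPa
Effective stress σ' = σ_v − P_p = 379.6 − 224.0 = 155.65 MPa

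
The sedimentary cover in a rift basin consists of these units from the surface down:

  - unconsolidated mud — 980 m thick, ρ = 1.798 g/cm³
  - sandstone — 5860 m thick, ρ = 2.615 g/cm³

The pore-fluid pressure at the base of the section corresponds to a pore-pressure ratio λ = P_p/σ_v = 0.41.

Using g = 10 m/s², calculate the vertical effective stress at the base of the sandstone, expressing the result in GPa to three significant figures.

0.101 GPa

Overburden (lithostatic) stress σ_v:
unconsolidated mud: 1798 kg/m³ × 10 m/s² × 980 m = 1.762×10^7 Pa = 17.62 MPa
sandstone: 2615 kg/m³ × 10 m/s² × 5860 m = 1.532×10^8 Pa = 153.2 MPa
Total = 17.62 + 153.2 = 170.86 MPa
Pore pressure P_p = λ·σ_v = 0.41 × 170.9 MPa = 70.05 MPa
Effective stress σ' = σ_v − P_p = 170.9 − 70.05 = 100.81 MPa = 0.10081 GPa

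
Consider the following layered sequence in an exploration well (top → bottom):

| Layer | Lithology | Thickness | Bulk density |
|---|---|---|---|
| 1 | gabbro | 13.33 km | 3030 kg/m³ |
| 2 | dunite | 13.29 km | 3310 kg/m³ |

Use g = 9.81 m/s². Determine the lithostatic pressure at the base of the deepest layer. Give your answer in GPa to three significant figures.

gabbro: 3030 kg/m³ × 9.81 m/s² × 13330 m = 3.962×10^8 Pa = 0.3962 GPa
dunite: 3310 kg/m³ × 9.81 m/s² × 13290 m = 4.315×10^8 Pa = 0.4315 GPa
Total = 0.3962 + 0.4315 = 0.82777 GPa

0.828 GPa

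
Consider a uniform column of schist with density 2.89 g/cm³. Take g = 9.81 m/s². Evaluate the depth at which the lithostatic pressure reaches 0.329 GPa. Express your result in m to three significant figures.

h = P/(ρg) = 0.329 GPa / (2890 kg/m³ × 9.81 m/s²) = 3.290×10^8 Pa / 28351 Pa/m = 11605 m

11600 m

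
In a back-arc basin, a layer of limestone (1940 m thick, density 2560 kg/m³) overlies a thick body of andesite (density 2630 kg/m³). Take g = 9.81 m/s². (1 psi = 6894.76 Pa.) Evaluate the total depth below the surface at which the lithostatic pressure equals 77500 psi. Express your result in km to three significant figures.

Pressure at base of upper layers: 2560×9.81×1940 = 4.872×10^7 Pa = 7066 psi
Remaining pressure to be supplied by andesite: 5.343×10^8 − 4.872×10^7 = 4.856×10^8 Pa
Additional depth in andesite = 4.856×10^8 Pa / (2630 kg/m³ × 9.81 m/s²) = 18822 m
Total depth = 1940 m + 18822 m = 20762 m
= 20.762 km

20.8 km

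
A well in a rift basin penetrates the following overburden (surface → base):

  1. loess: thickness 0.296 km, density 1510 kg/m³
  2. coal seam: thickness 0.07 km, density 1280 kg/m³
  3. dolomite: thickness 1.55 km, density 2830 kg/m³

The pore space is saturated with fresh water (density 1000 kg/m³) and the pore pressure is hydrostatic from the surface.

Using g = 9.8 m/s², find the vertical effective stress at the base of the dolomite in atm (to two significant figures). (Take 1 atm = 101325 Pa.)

Overburden (lithostatic) stress σ_v:
loess: 1510 kg/m³ × 9.8 m/s² × 296 m = 4.380×10^6 Pa = 4.380 MPa
coal seam: 1280 kg/m³ × 9.8 m/s² × 70 m = 8.781×10^5 Pa = 0.8781 MPa
dolomite: 2830 kg/m³ × 9.8 m/s² × 1550 m = 4.299×10^7 Pa = 42.99 MPa
Total = 4.380 + 0.8781 + 42.99 = 48.246 MPa
Pore pressure P_p = 1000 kg/m³ × 9.8 m/s² × 1916 m = 1.878×10^7 Pa = 18.78 MPa
Effective stress σ' = σ_v − P_p = 48.25 − 18.78 = 29.469 MPa = 290.84 atm

290 atm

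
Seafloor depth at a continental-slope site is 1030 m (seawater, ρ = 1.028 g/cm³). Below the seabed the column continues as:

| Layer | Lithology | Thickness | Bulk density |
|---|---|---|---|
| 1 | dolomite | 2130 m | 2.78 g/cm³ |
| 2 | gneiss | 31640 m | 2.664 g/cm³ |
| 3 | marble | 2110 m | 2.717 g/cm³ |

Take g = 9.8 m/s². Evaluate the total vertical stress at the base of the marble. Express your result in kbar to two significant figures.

seawater: 1028 kg/m³ × 9.8 m/s² × 1030 m = 1.038×10^7 Pa = 0.1038 kbar
dolomite: 2780 kg/m³ × 9.8 m/s² × 2130 m = 5.803×10^7 Pa = 0.5803 kbar
gneiss: 2664 kg/m³ × 9.8 m/s² × 31640 m = 8.260×10^8 Pa = 8.260 kbar
marble: 2717 kg/m³ × 9.8 m/s² × 2110 m = 5.618×10^7 Pa = 0.5618 kbar
Total = 0.1038 + 0.5803 + 8.260 + 0.5618 = 9.5062 kbar

9.5 kbar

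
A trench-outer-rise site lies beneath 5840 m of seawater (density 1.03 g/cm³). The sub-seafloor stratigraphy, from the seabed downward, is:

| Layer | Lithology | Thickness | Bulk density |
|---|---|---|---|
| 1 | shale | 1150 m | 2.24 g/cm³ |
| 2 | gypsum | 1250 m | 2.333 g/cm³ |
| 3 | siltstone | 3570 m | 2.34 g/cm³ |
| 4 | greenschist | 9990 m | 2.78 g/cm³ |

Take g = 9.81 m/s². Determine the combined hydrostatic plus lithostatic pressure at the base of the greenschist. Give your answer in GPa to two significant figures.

0.47 GPa

seawater: 1030 kg/m³ × 9.81 m/s² × 5840 m = 5.901×10^7 Pa = 0.05901 GPa
shale: 2240 kg/m³ × 9.81 m/s² × 1150 m = 2.527×10^7 Pa = 0.02527 GPa
gypsum: 2333 kg/m³ × 9.81 m/s² × 1250 m = 2.861×10^7 Pa = 0.02861 GPa
siltstone: 2340 kg/m³ × 9.81 m/s² × 3570 m = 8.195×10^7 Pa = 0.08195 GPa
greenschist: 2780 kg/m³ × 9.81 m/s² × 9990 m = 2.724×10^8 Pa = 0.2724 GPa
Total = 0.05901 + 0.02527 + 0.02861 + 0.08195 + 0.2724 = 0.46728 GPa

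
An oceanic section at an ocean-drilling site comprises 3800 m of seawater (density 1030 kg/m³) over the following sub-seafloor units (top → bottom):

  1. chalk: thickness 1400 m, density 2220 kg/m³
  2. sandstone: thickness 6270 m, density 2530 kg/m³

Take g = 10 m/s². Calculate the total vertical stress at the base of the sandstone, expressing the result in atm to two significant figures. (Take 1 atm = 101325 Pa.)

2300 atm

seawater: 1030 kg/m³ × 10 m/s² × 3800 m = 3.914×10^7 Pa = 386.3 atm
chalk: 2220 kg/m³ × 10 m/s² × 1400 m = 3.108×10^7 Pa = 306.7 atm
sandstone: 2530 kg/m³ × 10 m/s² × 6270 m = 1.586×10^8 Pa = 1566 atm
Total = 386.3 + 306.7 + 1566 = 2258.6 atm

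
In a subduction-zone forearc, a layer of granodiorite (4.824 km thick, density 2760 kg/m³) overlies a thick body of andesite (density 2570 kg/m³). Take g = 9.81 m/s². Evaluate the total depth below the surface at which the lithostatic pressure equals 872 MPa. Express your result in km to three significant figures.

Pressure at base of upper layers: 2760×9.81×4824 = 1.306×10^8 Pa = 130.6 MPa
Remaining pressure to be supplied by andesite: 8.720×10^8 − 1.306×10^8 = 7.414×10^8 Pa
Additional depth in andesite = 7.414×10^8 Pa / (2570 kg/m³ × 9.81 m/s²) = 29406 m
Total depth = 4824 m + 29406 m = 34230 m
= 34.230 km

34.2 km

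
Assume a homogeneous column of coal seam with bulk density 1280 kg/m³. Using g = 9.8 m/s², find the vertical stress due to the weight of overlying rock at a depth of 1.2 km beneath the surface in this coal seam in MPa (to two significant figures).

15 MPa

coal seam: 1280 kg/m³ × 9.8 m/s² × 1200 m = 1.505×10^7 Pa = 15.05 MPa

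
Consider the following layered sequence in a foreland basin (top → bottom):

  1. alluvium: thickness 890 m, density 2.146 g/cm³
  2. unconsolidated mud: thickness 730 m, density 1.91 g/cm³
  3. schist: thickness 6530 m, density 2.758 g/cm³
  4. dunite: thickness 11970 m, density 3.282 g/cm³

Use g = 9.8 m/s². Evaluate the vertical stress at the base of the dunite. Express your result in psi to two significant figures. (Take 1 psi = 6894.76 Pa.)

86000 psi

alluvium: 2146 kg/m³ × 9.8 m/s² × 890 m = 1.872×10^7 Pa = 2715 psi
unconsolidated mud: 1910 kg/m³ × 9.8 m/s² × 730 m = 1.366×10^7 Pa = 1982 psi
schist: 2758 kg/m³ × 9.8 m/s² × 6530 m = 1.765×10^8 Pa = 25599 psi
dunite: 3282 kg/m³ × 9.8 m/s² × 11970 m = 3.850×10^8 Pa = 55839 psi
Total = 2715 + 1982 + 25599 + 55839 = 86134 psi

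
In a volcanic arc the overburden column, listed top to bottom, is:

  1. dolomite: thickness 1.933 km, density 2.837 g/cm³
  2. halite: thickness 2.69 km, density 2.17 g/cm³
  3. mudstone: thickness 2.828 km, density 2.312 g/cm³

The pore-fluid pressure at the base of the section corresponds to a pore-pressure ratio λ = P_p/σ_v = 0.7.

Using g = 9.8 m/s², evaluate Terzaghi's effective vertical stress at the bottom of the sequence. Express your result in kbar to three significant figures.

Overburden (lithostatic) stress σ_v:
dolomite: 2837 kg/m³ × 9.8 m/s² × 1933 m = 5.374×10^7 Pa = 53.74 MPa
halite: 2170 kg/m³ × 9.8 m/s² × 2690 m = 5.721×10^7 Pa = 57.21 MPa
mudstone: 2312 kg/m³ × 9.8 m/s² × 2828 m = 6.408×10^7 Pa = 64.08 MPa
Total = 53.74 + 57.21 + 64.08 = 175.02 MPa
Pore pressure P_p = λ·σ_v = 0.7 × 175.0 MPa = 122.5 MPa
Effective stress σ' = σ_v − P_p = 175.0 − 122.5 = 52.507 MPa = 0.52507 kbar

0.525 kbar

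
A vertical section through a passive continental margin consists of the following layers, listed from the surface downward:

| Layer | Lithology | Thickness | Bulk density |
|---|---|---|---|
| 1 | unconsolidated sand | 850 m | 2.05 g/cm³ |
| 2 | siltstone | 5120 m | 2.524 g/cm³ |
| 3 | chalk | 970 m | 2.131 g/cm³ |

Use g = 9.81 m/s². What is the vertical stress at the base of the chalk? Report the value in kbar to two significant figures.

1.6 kbar

unconsolidated sand: 2050 kg/m³ × 9.81 m/s² × 850 m = 1.709×10^7 Pa = 0.1709 kbar
siltstone: 2524 kg/m³ × 9.81 m/s² × 5120 m = 1.268×10^8 Pa = 1.268 kbar
chalk: 2131 kg/m³ × 9.81 m/s² × 970 m = 2.028×10^7 Pa = 0.2028 kbar
Total = 0.1709 + 1.268 + 0.2028 = 1.6415 kbar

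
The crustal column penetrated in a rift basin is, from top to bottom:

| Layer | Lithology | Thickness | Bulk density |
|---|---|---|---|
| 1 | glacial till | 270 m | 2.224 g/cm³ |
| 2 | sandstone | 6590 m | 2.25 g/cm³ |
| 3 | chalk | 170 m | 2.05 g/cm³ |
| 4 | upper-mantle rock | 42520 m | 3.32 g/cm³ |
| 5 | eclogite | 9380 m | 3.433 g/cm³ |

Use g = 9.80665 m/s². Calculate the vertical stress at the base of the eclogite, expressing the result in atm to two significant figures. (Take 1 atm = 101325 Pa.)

glacial till: 2224 kg/m³ × 9.80665 m/s² × 270 m = 5.889×10^6 Pa = 58.12 atm
sandstone: 2250 kg/m³ × 9.80665 m/s² × 6590 m = 1.454×10^8 Pa = 1435 atm
chalk: 2050 kg/m³ × 9.80665 m/s² × 170 m = 3.418×10^6 Pa = 33.73 atm
upper-mantle rock: 3320 kg/m³ × 9.80665 m/s² × 42520 m = 1.384×10^9 Pa = 13663 atm
eclogite: 3433 kg/m³ × 9.80665 m/s² × 9380 m = 3.158×10^8 Pa = 3117 atm
Total = 58.12 + 1435 + 33.73 + 13663 + 3117 = 18306 atm

18000 atm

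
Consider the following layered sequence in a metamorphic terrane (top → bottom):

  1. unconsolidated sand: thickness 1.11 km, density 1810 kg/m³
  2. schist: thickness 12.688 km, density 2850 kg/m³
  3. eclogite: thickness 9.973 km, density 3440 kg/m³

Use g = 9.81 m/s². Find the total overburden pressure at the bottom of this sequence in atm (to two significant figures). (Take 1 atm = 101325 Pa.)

unconsolidated sand: 1810 kg/m³ × 9.81 m/s² × 1110 m = 1.971×10^7 Pa = 194.5 atm
schist: 2850 kg/m³ × 9.81 m/s² × 12688 m = 3.547×10^8 Pa = 3501 atm
eclogite: 3440 kg/m³ × 9.81 m/s² × 9973 m = 3.366×10^8 Pa = 3322 atm
Total = 194.5 + 3501 + 3322 = 7017.0 atm

7000 atm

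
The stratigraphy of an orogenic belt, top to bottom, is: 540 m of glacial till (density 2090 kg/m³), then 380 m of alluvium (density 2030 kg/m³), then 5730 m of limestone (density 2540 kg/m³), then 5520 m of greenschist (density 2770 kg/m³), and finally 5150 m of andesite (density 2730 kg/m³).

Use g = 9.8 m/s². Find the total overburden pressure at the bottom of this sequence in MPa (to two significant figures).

450 MPa

glacial till: 2090 kg/m³ × 9.8 m/s² × 540 m = 1.106×10^7 Pa = 11.06 MPa
alluvium: 2030 kg/m³ × 9.8 m/s² × 380 m = 7.560×10^6 Pa = 7.560 MPa
limestone: 2540 kg/m³ × 9.8 m/s² × 5730 m = 1.426×10^8 Pa = 142.6 MPa
greenschist: 2770 kg/m³ × 9.8 m/s² × 5520 m = 1.498×10^8 Pa = 149.8 MPa
andesite: 2730 kg/m³ × 9.8 m/s² × 5150 m = 1.378×10^8 Pa = 137.8 MPa
Total = 11.06 + 7.560 + 142.6 + 149.8 + 137.8 = 448.88 MPa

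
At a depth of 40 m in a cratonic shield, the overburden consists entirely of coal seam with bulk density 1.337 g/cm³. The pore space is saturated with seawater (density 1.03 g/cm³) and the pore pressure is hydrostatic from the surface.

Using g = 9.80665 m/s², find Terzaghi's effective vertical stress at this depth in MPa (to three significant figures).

Overburden (lithostatic) stress σ_v:
coal seam: 1337 kg/m³ × 9.80665 m/s² × 40 m = 5.245×10^5 Pa = 0.5245 MPa
Pore pressure P_p = 1030 kg/m³ × 9.80665 m/s² × 40 m = 4.040×10^5 Pa = 0.4040 MPa
Effective stress σ' = σ_v − P_p = 0.5245 − 0.4040 = 0.12043 MPa

0.120 MPa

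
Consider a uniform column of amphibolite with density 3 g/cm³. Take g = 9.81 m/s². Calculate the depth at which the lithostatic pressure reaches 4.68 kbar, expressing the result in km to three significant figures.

15.9 km

h = P/(ρg) = 4.68 kbar / (3000 kg/m³ × 9.81 m/s²) = 4.680×10^8 Pa / 29430 Pa/m = 15902 m
= 15.902 km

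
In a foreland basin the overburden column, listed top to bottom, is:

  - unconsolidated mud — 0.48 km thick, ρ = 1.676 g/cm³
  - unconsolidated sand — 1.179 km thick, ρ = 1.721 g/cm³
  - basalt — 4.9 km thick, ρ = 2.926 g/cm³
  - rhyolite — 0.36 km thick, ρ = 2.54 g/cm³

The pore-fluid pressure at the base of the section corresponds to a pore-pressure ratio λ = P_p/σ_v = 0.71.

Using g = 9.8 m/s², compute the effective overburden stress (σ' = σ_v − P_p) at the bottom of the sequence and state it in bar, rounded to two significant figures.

510 bar

Overburden (lithostatic) stress σ_v:
unconsolidated mud: 1676 kg/m³ × 9.8 m/s² × 480 m = 7.884×10^6 Pa = 7.884 MPa
unconsolidated sand: 1721 kg/m³ × 9.8 m/s² × 1179 m = 1.988×10^7 Pa = 19.88 MPa
basalt: 2926 kg/m³ × 9.8 m/s² × 4900 m = 1.405×10^8 Pa = 140.5 MPa
rhyolite: 2540 kg/m³ × 9.8 m/s² × 360 m = 8.961×10^6 Pa = 8.961 MPa
Total = 7.884 + 19.88 + 140.5 + 8.961 = 177.24 MPa
Pore pressure P_p = λ·σ_v = 0.71 × 177.2 MPa = 125.8 MPa
Effective stress σ' = σ_v − P_p = 177.2 − 125.8 = 51.399 MPa = 513.99 bar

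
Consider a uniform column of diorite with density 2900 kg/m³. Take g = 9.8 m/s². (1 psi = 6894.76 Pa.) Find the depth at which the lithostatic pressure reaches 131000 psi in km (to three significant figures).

31.8 km

h = P/(ρg) = 131000 psi / (2900 kg/m³ × 9.8 m/s²) = 9.032×10^8 Pa / 28420 Pa/m = 31781 m
= 31.781 km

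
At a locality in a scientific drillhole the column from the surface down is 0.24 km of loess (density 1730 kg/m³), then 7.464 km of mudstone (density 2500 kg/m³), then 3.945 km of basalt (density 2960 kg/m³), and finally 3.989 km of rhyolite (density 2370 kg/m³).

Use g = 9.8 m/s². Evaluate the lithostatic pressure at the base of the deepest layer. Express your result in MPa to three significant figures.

394 MPa

loess: 1730 kg/m³ × 9.8 m/s² × 240 m = 4.069×10^6 Pa = 4.069 MPa
mudstone: 2500 kg/m³ × 9.8 m/s² × 7464 m = 1.829×10^8 Pa = 182.9 MPa
basalt: 2960 kg/m³ × 9.8 m/s² × 3945 m = 1.144×10^8 Pa = 114.4 MPa
rhyolite: 2370 kg/m³ × 9.8 m/s² × 3989 m = 9.265×10^7 Pa = 92.65 MPa
Total = 4.069 + 182.9 + 114.4 + 92.65 = 394.02 MPa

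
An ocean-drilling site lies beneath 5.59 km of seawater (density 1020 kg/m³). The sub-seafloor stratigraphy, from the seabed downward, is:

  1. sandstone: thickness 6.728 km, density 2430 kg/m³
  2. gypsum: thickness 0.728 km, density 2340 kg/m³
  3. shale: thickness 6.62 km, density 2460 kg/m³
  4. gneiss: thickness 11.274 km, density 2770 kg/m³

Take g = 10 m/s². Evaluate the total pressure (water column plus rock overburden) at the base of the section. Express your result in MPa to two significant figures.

seawater: 1020 kg/m³ × 10 m/s² × 5590 m = 5.702×10^7 Pa = 57.02 MPa
sandstone: 2430 kg/m³ × 10 m/s² × 6728 m = 1.635×10^8 Pa = 163.5 MPa
gypsum: 2340 kg/m³ × 10 m/s² × 728 m = 1.704×10^7 Pa = 17.04 MPa
shale: 2460 kg/m³ × 10 m/s² × 6620 m = 1.629×10^8 Pa = 162.9 MPa
gneiss: 2770 kg/m³ × 10 m/s² × 11274 m = 3.123×10^8 Pa = 312.3 MPa
Total = 57.02 + 163.5 + 17.04 + 162.9 + 312.3 = 712.69 MPa

710 MPa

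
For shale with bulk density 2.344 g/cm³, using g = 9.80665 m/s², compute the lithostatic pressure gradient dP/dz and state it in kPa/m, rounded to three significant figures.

dP/dz = ρg = 2344 kg/m³ × 9.80665 m/s² = 22987 Pa/m
= 22987 Pa/m × (1 kPa/m / 1000.0 Pa/m) = 22.987 kPa/m

23.0 kPa/m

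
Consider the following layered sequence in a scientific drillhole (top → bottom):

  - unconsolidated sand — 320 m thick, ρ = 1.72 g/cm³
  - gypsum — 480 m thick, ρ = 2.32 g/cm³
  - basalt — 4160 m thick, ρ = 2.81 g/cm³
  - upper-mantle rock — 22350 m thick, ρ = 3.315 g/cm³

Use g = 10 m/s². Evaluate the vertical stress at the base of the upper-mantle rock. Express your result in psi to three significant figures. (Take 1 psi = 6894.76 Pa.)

127000 psi

unconsolidated sand: 1720 kg/m³ × 10 m/s² × 320 m = 5.504×10^6 Pa = 798.3 psi
gypsum: 2320 kg/m³ × 10 m/s² × 480 m = 1.114×10^7 Pa = 1615 psi
basalt: 2810 kg/m³ × 10 m/s² × 4160 m = 1.169×10^8 Pa = 16954 psi
upper-mantle rock: 3315 kg/m³ × 10 m/s² × 22350 m = 7.409×10^8 Pa = 1.075×10^5 psi
Total = 798.3 + 1615 + 16954 + 1.075×10^5 = 1.2683×10^5 psi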